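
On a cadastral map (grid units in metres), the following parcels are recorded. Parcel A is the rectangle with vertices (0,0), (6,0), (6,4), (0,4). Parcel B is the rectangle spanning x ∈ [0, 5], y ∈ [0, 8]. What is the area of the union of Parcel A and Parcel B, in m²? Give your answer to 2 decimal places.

By inclusion–exclusion:
Individual areas: |Parcel A| = 24, |Parcel B| = 40.
|Parcel A∩Parcel B|: x∈[0,5], y∈[0,4] → 5·4 = 20.
|Parcel A ∪ Parcel B| = 64 − 20 = 44.00.

44.00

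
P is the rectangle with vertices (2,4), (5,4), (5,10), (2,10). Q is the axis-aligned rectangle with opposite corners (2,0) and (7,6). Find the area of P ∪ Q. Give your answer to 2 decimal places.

By inclusion–exclusion:
Individual areas: |P| = 18, |Q| = 30.
|P∩Q|: x∈[2,5], y∈[4,6] → 3·2 = 6.
|P ∪ Q| = 48 − 6 = 42.00.

42.00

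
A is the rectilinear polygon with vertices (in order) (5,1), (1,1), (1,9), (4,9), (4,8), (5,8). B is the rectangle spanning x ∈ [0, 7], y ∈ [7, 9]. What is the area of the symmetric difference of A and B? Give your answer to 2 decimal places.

|A| = 31, |B| = 14, |A∩B| = 7.
|A △ B| = |A| + |B| − 2·|A∩B| = 31 + 14 − 14 = 31.00.

31.00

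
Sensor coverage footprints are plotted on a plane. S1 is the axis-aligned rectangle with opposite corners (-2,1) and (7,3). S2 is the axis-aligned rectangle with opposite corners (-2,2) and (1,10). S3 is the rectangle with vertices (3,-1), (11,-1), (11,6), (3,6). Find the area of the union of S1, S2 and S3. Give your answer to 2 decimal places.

By inclusion–exclusion:
Individual areas: |S1| = 18, |S2| = 24, |S3| = 56.
|S1∩S2|: x∈[-2,1], y∈[2,3] → 3·1 = 3.
|S1∩S3|: x∈[3,7], y∈[1,3] → 4·2 = 8.
|S2∩S3| = 0 (no overlap).
|S1∩S2∩S3| = 0.
|S1 ∪ S2 ∪ S3| = 98 − 11 + 0 = 87.00.

87.00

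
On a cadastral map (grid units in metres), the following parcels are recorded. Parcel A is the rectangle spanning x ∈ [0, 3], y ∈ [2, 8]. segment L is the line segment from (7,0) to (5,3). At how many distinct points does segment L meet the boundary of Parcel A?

The segment lies entirely outside Parcel A and never meets its boundary.

0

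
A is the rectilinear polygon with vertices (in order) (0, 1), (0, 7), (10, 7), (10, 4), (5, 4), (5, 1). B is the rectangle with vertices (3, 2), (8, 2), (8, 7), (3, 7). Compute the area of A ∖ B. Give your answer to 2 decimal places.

|A| = 45, |A∩B| = 19.
|A ∖ B| = |A| − |A∩B| = 45 − 19 = 26.00.

26.00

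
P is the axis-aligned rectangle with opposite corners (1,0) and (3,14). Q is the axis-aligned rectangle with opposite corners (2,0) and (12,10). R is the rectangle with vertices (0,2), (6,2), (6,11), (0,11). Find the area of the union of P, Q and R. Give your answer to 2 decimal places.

By inclusion–exclusion:
Individual areas: |P| = 28, |Q| = 100, |R| = 54.
|P∩Q|: x∈[2,3], y∈[0,10] → 1·10 = 10.
|P∩R|: x∈[1,3], y∈[2,11] → 2·9 = 18.
|Q∩R|: x∈[2,6], y∈[2,10] → 4·8 = 32.
|P∩Q∩R| = 8.
|P ∪ Q ∪ R| = 182 − 60 + 8 = 130.00.

130.00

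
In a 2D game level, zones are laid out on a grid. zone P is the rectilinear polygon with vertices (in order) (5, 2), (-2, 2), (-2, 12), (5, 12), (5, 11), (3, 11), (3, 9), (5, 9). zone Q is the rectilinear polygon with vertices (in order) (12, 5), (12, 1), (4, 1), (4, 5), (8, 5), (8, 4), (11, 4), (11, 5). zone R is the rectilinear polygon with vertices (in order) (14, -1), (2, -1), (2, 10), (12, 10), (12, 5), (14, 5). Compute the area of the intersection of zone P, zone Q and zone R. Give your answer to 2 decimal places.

The intersection is the polygon with vertices (4,5), (5,5), (5,2), (4,2).
By the shoelace formula its area is 3.00.

3.00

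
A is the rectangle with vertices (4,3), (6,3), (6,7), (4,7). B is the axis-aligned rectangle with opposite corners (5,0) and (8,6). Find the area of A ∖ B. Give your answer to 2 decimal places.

|A∩B|: x∈[5,6], y∈[3,6] → 1·3 = 3.
|A| = 8.
|A ∖ B| = |A| − |A∩B| = 8 − 3 = 5.00.

5.00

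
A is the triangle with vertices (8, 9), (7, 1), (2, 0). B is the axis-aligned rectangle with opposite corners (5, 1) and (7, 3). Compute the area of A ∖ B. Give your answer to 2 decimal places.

|A| = 19.5, |A∩B| = 4.
|A ∖ B| = |A| − |A∩B| = 19.5 − 4 = 15.50.

15.50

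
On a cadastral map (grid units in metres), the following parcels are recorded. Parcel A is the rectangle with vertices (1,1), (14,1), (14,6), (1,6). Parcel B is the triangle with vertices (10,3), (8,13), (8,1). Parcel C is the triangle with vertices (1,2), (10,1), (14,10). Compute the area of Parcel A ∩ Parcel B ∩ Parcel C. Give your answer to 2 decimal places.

The intersection is the polygon with vertices (10,3), (8.2,1.2), (8,1.222), (8,6), (9.4,6).
By the shoelace formula its area is 7.08.

7.08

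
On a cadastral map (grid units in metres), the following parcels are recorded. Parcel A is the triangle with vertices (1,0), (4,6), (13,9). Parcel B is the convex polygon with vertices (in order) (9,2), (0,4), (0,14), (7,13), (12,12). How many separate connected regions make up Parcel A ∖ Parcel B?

2

Parcel A ∖ Parcel B splits into 2 disjoint pieces (area 4.1286, area 1.0783).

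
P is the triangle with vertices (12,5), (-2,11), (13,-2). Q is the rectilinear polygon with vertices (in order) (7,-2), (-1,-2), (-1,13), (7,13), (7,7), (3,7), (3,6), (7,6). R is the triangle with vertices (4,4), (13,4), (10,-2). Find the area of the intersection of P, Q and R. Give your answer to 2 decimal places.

0.37

The intersection is the polygon with vertices (7,3.2), (6.077,4), (7,4).
By the shoelace formula its area is 0.37.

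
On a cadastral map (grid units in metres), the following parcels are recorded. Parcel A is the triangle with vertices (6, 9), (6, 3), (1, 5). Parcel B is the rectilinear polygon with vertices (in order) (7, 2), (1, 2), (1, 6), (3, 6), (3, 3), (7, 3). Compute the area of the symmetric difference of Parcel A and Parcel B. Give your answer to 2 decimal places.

|Parcel A| = 15, |Parcel B| = 12, |Parcel A∩Parcel B| = 2.175.
|Parcel A △ Parcel B| = |Parcel A| + |Parcel B| − 2·|Parcel A∩Parcel B| = 15 + 12 − 4.35 = 22.65.

22.65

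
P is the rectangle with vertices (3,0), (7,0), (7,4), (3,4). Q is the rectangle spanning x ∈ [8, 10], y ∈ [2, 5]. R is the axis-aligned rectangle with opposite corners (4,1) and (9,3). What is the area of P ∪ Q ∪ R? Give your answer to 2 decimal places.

By inclusion–exclusion:
Individual areas: |P| = 16, |Q| = 6, |R| = 10.
|P∩Q| = 0 (no overlap).
|P∩R|: x∈[4,7], y∈[1,3] → 3·2 = 6.
|Q∩R|: x∈[8,9], y∈[2,3] → 1·1 = 1.
|P∩Q∩R| = 0.
|P ∪ Q ∪ R| = 32 − 7 + 0 = 25.00.

25.00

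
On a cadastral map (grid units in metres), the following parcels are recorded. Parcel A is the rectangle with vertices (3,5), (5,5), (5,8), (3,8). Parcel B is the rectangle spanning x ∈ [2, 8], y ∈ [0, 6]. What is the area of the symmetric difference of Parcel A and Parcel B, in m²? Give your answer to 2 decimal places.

38.00

|Parcel A∩Parcel B|: x∈[3,5], y∈[5,6] → 2·1 = 2.
|Parcel A △ Parcel B| = |Parcel A| + |Parcel B| − 2·|Parcel A∩Parcel B| = 6 + 36 − 4 = 38.00.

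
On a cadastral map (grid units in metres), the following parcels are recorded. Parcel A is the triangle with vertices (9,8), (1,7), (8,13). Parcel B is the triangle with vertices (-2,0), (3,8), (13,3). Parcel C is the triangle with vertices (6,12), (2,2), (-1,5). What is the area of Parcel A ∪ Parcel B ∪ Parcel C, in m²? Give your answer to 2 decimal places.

By inclusion–exclusion:
Individual areas: |Parcel A| = 20.5, |Parcel B| = 52.5, |Parcel C| = 21.
|Parcel A∩Parcel B| = 0.6407.
|Parcel A∩Parcel C| = 5.2775.
|Parcel B∩Parcel C| = 9.7147.
|Parcel A∩Parcel B∩Parcel C| = 0.6402.
|Parcel A ∪ Parcel B ∪ Parcel C| = 94 − 15.6329 + 0.6402 = 79.01.

79.01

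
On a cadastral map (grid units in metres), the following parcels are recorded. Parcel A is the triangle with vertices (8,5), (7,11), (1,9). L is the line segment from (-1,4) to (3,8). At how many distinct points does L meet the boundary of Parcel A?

The segment meets the boundary at (2.909,7.909).

1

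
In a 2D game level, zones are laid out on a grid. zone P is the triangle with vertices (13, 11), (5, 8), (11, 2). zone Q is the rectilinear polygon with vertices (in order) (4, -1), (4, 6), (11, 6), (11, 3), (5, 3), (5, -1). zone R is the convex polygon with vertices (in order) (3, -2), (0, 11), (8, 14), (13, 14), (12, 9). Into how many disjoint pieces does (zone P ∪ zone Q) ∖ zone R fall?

2

(zone P ∪ zone Q) ∖ zone R splits into 2 disjoint pieces (area 15.7543, area 0.8333).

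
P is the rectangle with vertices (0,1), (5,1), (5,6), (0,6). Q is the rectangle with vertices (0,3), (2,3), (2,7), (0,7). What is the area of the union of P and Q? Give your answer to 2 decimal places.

By inclusion–exclusion:
Individual areas: |P| = 25, |Q| = 8.
|P∩Q|: x∈[0,2], y∈[3,6] → 2·3 = 6.
|P ∪ Q| = 33 − 6 = 27.00.

27.00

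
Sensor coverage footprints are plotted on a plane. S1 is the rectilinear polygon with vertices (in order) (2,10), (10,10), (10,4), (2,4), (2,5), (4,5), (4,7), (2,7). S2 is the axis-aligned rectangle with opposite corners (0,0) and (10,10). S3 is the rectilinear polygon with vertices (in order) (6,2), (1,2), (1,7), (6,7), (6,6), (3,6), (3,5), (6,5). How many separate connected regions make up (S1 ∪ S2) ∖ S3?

(S1 ∪ S2) ∖ S3 is a single connected region.

1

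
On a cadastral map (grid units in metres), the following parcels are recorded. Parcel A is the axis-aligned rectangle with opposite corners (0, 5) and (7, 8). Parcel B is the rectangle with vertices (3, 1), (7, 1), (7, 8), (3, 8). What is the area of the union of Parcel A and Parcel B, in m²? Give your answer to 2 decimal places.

By inclusion–exclusion:
Individual areas: |Parcel A| = 21, |Parcel B| = 28.
|Parcel A∩Parcel B|: x∈[3,7], y∈[5,8] → 4·3 = 12.
|Parcel A ∪ Parcel B| = 49 − 12 = 37.00.

37.00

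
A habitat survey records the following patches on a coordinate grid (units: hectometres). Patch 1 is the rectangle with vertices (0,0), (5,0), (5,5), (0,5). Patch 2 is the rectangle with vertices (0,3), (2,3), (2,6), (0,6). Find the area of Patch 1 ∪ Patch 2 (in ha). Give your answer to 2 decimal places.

By inclusion–exclusion:
Individual areas: |Patch 1| = 25, |Patch 2| = 6.
|Patch 1∩Patch 2|: x∈[0,2], y∈[3,5] → 2·2 = 4.
|Patch 1 ∪ Patch 2| = 31 − 4 = 27.00.

27.00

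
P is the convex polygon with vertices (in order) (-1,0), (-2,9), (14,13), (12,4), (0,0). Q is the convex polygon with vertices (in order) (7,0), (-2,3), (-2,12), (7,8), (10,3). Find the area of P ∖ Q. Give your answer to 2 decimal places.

|P| = 130.5, |P∩Q| = 71.8875.
|P ∖ Q| = |P| − |P∩Q| = 130.5 − 71.8875 = 58.61.

58.61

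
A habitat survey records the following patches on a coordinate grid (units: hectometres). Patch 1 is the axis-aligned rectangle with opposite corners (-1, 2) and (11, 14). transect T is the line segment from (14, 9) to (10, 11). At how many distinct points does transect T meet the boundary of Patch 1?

The segment meets the boundary at (11,10.5).

1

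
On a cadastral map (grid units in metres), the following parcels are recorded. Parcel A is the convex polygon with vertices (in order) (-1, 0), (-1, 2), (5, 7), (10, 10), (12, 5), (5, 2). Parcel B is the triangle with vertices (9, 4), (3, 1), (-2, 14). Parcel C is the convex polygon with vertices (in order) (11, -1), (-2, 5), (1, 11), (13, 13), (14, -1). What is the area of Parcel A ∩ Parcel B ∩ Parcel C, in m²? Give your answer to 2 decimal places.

21.04

The intersection is the polygon with vertices (5.422,7.253), (9,4), (5,2), (4.71,1.903), (2.209,3.058), (1.738,4.282), (5,7).
By the shoelace formula its area is 21.04.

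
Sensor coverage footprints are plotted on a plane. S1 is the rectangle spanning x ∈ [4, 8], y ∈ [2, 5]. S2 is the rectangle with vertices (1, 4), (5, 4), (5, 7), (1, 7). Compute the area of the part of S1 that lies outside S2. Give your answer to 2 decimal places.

11.00

|S1∩S2|: x∈[4,5], y∈[4,5] → 1·1 = 1.
|S1| = 12.
|S1 ∖ S2| = |S1| − |S1∩S2| = 12 − 1 = 11.00.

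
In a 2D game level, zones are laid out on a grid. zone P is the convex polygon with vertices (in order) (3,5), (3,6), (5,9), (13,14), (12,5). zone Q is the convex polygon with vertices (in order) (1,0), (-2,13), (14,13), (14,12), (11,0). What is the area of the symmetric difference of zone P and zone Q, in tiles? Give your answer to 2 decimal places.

|zone P| = 52.5, |zone Q| = 170.5, |zone P∩zone Q| = 51.7556.
|zone P △ zone Q| = |zone P| + |zone Q| − 2·|zone P∩zone Q| = 52.5 + 170.5 − 103.5111 = 119.49.

119.49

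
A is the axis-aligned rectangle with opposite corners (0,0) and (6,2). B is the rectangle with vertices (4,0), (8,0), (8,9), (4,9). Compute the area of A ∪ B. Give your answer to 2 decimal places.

44.00

By inclusion–exclusion:
Individual areas: |A| = 12, |B| = 36.
|A∩B|: x∈[4,6], y∈[0,2] → 2·2 = 4.
|A ∪ B| = 48 − 4 = 44.00.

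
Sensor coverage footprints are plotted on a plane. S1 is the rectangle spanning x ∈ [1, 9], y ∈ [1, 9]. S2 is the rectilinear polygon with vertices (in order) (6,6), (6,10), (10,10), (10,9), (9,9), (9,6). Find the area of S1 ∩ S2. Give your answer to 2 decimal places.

9.00

The intersection is the polygon with vertices (9,6), (6,6), (6,9), (9,9).
By the shoelace formula its area is 9.00.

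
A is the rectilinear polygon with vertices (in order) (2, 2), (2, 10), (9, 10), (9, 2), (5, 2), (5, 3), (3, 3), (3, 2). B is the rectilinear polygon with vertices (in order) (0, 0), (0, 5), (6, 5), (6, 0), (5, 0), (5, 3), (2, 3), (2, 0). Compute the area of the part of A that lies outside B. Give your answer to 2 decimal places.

|A| = 54, |A∩B| = 9.
|A ∖ B| = |A| − |A∩B| = 54 − 9 = 45.00.

45.00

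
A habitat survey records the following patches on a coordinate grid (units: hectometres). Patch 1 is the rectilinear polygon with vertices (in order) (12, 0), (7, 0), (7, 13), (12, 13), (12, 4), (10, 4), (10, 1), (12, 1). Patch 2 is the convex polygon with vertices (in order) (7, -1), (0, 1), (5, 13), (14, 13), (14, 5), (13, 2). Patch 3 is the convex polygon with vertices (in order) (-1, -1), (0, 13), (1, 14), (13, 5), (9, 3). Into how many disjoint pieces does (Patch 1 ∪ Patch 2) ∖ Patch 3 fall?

(Patch 1 ∪ Patch 2) ∖ Patch 3 is a single connected region.

1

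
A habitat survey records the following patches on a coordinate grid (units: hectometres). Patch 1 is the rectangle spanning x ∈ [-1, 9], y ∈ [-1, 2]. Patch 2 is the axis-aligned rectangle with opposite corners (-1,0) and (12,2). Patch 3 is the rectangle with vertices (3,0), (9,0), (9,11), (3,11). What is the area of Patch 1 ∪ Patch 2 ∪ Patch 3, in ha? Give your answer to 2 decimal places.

90.00

By inclusion–exclusion:
Individual areas: |Patch 1| = 30, |Patch 2| = 26, |Patch 3| = 66.
|Patch 1∩Patch 2|: x∈[-1,9], y∈[0,2] → 10·2 = 20.
|Patch 1∩Patch 3|: x∈[3,9], y∈[0,2] → 6·2 = 12.
|Patch 2∩Patch 3|: x∈[3,9], y∈[0,2] → 6·2 = 12.
|Patch 1∩Patch 2∩Patch 3| = 12.
|Patch 1 ∪ Patch 2 ∪ Patch 3| = 122 − 44 + 12 = 90.00.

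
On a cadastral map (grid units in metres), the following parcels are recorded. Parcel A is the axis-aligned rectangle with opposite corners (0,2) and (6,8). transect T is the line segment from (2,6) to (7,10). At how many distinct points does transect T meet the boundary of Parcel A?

1

The segment meets the boundary at (4.5,8).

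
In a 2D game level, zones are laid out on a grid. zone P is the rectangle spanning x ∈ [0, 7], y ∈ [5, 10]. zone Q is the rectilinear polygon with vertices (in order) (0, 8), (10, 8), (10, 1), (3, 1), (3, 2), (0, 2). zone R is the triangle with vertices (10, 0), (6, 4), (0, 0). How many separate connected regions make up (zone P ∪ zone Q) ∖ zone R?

1

(zone P ∪ zone Q) ∖ zone R is a single connected region.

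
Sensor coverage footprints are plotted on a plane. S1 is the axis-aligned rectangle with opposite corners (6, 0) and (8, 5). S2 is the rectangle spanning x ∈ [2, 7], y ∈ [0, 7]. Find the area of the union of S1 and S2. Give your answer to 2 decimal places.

40.00

By inclusion–exclusion:
Individual areas: |S1| = 10, |S2| = 35.
|S1∩S2|: x∈[6,7], y∈[0,5] → 1·5 = 5.
|S1 ∪ S2| = 45 − 5 = 40.00.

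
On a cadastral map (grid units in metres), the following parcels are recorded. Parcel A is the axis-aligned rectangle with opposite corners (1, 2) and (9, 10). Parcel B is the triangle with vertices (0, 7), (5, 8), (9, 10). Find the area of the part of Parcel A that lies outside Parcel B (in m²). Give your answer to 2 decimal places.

|Parcel A| = 64, |Parcel A∩Parcel B| = 2.9333.
|Parcel A ∖ Parcel B| = |Parcel A| − |Parcel A∩Parcel B| = 64 − 2.9333 = 61.07.

61.07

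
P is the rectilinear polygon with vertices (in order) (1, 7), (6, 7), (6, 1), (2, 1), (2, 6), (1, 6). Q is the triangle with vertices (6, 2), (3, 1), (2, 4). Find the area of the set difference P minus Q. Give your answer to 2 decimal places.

20.00

|P| = 25, |P∩Q| = 5.
|P ∖ Q| = |P| − |P∩Q| = 25 − 5 = 20.00.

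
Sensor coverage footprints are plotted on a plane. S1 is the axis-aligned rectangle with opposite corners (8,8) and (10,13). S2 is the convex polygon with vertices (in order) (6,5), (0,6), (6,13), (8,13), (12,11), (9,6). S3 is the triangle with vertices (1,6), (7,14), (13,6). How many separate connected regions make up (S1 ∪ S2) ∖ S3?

(S1 ∪ S2) ∖ S3 splits into 2 disjoint pieces (area 6.8009, area 8.875).

2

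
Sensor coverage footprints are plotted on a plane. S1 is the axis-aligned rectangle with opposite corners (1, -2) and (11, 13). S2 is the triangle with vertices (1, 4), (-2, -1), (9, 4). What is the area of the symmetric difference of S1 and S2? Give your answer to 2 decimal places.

|S1| = 150, |S2| = 20, |S1∩S2| = 14.5455.
|S1 △ S2| = |S1| + |S2| − 2·|S1∩S2| = 150 + 20 − 29.0909 = 140.91.

140.91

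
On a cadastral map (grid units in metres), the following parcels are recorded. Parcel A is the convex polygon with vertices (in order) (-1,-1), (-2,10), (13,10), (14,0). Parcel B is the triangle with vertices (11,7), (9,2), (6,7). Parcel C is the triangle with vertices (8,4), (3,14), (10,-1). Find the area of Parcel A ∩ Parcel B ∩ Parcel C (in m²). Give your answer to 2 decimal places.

The intersection is the polygon with vertices (7.2,5), (6.267,7), (6.5,7), (8,4), (8.4,3).
By the shoelace formula its area is 0.88.

0.88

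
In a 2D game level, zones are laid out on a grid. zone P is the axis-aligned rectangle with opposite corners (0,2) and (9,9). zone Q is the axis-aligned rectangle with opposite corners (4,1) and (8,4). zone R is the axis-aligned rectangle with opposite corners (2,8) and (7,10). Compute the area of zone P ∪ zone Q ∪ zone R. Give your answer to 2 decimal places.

By inclusion–exclusion:
Individual areas: |zone P| = 63, |zone Q| = 12, |zone R| = 10.
|zone P∩zone Q|: x∈[4,8], y∈[2,4] → 4·2 = 8.
|zone P∩zone R|: x∈[2,7], y∈[8,9] → 5·1 = 5.
|zone Q∩zone R| = 0 (no overlap).
|zone P∩zone Q∩zone R| = 0.
|zone P ∪ zone Q ∪ zone R| = 85 − 13 + 0 = 72.00.

72.00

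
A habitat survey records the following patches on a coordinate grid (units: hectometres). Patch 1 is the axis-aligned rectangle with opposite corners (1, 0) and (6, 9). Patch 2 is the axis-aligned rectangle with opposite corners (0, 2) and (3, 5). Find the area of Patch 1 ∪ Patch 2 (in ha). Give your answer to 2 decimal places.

By inclusion–exclusion:
Individual areas: |Patch 1| = 45, |Patch 2| = 9.
|Patch 1∩Patch 2|: x∈[1,3], y∈[2,5] → 2·3 = 6.
|Patch 1 ∪ Patch 2| = 54 − 6 = 48.00.

48.00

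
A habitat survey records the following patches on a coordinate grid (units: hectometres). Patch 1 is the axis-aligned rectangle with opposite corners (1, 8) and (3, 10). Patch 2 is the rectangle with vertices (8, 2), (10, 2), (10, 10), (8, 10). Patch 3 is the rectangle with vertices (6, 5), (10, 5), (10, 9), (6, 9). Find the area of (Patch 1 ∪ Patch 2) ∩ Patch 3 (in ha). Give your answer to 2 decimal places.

8.00

The region (Patch 1 ∪ Patch 2) ∩ Patch 3 is the polygon with vertices (10,5), (8,5), (8,9), (10,9).
By the shoelace formula its area is 8.00.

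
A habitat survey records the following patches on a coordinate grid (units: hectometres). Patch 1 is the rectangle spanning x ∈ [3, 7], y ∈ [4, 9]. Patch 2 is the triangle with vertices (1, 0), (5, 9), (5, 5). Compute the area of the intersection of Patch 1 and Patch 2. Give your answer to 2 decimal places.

5.10

The intersection is the polygon with vertices (3,4), (3,4.5), (5,9), (5,5), (4.2,4).
By the shoelace formula its area is 5.10.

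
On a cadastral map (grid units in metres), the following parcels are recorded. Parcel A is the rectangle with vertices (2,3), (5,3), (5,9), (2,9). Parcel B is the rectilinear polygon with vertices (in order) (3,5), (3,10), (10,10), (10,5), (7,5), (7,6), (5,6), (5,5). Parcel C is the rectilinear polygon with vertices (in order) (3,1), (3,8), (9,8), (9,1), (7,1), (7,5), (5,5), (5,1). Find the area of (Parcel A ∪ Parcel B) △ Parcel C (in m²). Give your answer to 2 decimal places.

|Parcel A ∪ Parcel B| = 43.
|(Parcel A ∪ Parcel B) ∩ Parcel C| = 20.
|(Parcel A ∪ Parcel B) △ Parcel C| = 43 + 34 − 40 = 37.00.

37.00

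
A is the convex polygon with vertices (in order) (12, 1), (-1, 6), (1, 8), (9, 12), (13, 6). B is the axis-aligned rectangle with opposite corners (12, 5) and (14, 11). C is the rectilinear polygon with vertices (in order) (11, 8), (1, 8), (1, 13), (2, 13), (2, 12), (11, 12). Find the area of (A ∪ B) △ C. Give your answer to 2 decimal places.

90.35

|A ∪ B| = 91.35.
|(A ∪ B) ∩ C| = 21.
|(A ∪ B) △ C| = 91.35 + 41 − 42 = 90.35.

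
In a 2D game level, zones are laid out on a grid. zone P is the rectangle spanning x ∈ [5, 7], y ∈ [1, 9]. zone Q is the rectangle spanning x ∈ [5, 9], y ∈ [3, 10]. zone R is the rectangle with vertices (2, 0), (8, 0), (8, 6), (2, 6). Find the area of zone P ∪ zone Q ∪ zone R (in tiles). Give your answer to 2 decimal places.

By inclusion–exclusion:
Individual areas: |zone P| = 16, |zone Q| = 28, |zone R| = 36.
|zone P∩zone Q|: x∈[5,7], y∈[3,9] → 2·6 = 12.
|zone P∩zone R|: x∈[5,7], y∈[1,6] → 2·5 = 10.
|zone Q∩zone R|: x∈[5,8], y∈[3,6] → 3·3 = 9.
|zone P∩zone Q∩zone R| = 6.
|zone P ∪ zone Q ∪ zone R| = 80 − 31 + 6 = 55.00.

55.00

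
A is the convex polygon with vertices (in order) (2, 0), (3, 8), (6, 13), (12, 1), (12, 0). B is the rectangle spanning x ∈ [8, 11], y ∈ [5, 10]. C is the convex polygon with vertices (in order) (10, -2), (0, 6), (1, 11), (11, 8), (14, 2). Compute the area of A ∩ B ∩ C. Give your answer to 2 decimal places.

4.00

The intersection is the polygon with vertices (8,5), (8,8.9), (8.059,8.882), (10,5).
By the shoelace formula its area is 4.00.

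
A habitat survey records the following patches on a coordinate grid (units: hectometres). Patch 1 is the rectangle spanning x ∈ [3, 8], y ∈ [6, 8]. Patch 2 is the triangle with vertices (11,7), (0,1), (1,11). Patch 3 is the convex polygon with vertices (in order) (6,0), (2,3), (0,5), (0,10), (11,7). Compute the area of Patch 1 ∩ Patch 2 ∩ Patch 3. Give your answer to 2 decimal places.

9.94

The intersection is the polygon with vertices (3,8), (7.333,8), (8,7.818), (8,6), (3,6).
By the shoelace formula its area is 9.94.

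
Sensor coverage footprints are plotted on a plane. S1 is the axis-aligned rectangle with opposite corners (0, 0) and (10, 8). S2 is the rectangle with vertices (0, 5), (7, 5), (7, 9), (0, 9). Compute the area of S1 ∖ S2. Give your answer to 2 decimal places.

59.00

|S1∩S2|: x∈[0,7], y∈[5,8] → 7·3 = 21.
|S1| = 80.
|S1 ∖ S2| = |S1| − |S1∩S2| = 80 − 21 = 59.00.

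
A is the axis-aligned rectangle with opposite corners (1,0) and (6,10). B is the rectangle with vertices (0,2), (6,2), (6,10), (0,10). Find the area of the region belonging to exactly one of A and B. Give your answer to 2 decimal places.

18.00

|A∩B|: x∈[1,6], y∈[2,10] → 5·8 = 40.
|A △ B| = |A| + |B| − 2·|A∩B| = 50 + 48 − 80 = 18.00.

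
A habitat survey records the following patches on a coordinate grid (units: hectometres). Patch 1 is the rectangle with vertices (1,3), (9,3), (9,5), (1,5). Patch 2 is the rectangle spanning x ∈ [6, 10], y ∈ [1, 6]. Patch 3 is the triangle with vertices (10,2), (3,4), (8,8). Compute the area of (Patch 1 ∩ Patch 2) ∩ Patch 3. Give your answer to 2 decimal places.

5.96

The region (Patch 1 ∩ Patch 2) ∩ Patch 3 is the polygon with vertices (9,3), (6.5,3), (6,3.143), (6,5), (9,5).
By the shoelace formula its area is 5.96.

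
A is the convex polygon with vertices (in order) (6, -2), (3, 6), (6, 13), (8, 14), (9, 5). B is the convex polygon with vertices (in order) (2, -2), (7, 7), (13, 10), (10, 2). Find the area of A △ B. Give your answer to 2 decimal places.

59.59

|A| = 54.5, |B| = 45.5, |A∩B| = 20.2068.
|A △ B| = |A| + |B| − 2·|A∩B| = 54.5 + 45.5 − 40.4136 = 59.59.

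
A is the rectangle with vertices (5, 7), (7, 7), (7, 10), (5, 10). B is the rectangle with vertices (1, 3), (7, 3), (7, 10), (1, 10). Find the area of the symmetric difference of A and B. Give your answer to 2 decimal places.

|A∩B|: x∈[5,7], y∈[7,10] → 2·3 = 6.
|A △ B| = |A| + |B| − 2·|A∩B| = 6 + 42 − 12 = 36.00.

36.00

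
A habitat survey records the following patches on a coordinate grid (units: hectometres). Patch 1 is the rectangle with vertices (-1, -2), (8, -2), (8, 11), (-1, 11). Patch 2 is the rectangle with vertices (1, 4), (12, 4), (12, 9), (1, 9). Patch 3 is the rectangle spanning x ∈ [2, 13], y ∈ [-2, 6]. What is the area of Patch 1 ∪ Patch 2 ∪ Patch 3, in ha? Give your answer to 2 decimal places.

By inclusion–exclusion:
Individual areas: |Patch 1| = 117, |Patch 2| = 55, |Patch 3| = 88.
|Patch 1∩Patch 2|: x∈[1,8], y∈[4,9] → 7·5 = 35.
|Patch 1∩Patch 3|: x∈[2,8], y∈[-2,6] → 6·8 = 48.
|Patch 2∩Patch 3|: x∈[2,12], y∈[4,6] → 10·2 = 20.
|Patch 1∩Patch 2∩Patch 3| = 12.
|Patch 1 ∪ Patch 2 ∪ Patch 3| = 260 − 103 + 12 = 169.00.

169.00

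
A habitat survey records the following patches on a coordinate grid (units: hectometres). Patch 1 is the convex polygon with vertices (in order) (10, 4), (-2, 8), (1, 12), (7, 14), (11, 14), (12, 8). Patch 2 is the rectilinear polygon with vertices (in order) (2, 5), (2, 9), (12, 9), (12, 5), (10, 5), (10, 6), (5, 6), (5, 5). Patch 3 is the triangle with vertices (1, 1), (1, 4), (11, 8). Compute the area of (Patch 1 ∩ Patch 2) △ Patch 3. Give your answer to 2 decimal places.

39.88

|Patch 1 ∩ Patch 2| = 29.1667.
|(Patch 1 ∩ Patch 2) ∩ Patch 3| = 2.1429.
|(Patch 1 ∩ Patch 2) △ Patch 3| = 29.1667 + 15 − 4.2857 = 39.88.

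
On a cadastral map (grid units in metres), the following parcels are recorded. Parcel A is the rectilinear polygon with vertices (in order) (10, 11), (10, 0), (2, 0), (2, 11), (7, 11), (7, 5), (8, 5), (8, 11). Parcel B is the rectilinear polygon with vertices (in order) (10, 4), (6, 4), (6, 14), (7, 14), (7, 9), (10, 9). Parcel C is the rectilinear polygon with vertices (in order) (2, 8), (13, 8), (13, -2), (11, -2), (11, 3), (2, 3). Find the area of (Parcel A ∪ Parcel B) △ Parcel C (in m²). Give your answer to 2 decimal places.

|Parcel A ∪ Parcel B| = 89.
|(Parcel A ∪ Parcel B) ∩ Parcel C| = 40.
|(Parcel A ∪ Parcel B) △ Parcel C| = 89 + 65 − 80 = 74.00.

74.00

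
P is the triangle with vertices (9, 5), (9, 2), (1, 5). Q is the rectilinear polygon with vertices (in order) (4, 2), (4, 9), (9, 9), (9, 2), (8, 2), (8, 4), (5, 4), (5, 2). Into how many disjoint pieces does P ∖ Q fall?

P ∖ Q splits into 2 disjoint pieces (area 3.1875, area 1.6875).

2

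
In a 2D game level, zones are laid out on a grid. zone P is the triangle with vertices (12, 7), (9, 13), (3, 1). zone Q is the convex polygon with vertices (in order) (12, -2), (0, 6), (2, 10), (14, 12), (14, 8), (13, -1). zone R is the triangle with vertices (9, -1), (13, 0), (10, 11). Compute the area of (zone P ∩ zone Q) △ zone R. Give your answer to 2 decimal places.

|zone P ∩ zone Q| = 32.6202.
|(zone P ∩ zone Q) ∩ zone R| = 4.537.
|(zone P ∩ zone Q) △ zone R| = 32.6202 + 23.5 − 9.0739 = 47.05.

47.05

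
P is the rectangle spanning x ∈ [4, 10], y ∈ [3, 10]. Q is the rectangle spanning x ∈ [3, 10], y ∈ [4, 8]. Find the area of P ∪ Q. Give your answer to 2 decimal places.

By inclusion–exclusion:
Individual areas: |P| = 42, |Q| = 28.
|P∩Q|: x∈[4,10], y∈[4,8] → 6·4 = 24.
|P ∪ Q| = 70 − 24 = 46.00.

46.00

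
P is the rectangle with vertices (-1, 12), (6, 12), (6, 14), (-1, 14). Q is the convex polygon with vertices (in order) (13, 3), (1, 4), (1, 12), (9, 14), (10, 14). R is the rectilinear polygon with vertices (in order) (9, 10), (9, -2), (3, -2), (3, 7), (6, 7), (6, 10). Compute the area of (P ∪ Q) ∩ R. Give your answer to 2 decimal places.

29.50

The region (P ∪ Q) ∩ R is the polygon with vertices (3,3.833), (3,7), (6,7), (6,10), (9,10), (9,3.333).
By the shoelace formula its area is 29.50.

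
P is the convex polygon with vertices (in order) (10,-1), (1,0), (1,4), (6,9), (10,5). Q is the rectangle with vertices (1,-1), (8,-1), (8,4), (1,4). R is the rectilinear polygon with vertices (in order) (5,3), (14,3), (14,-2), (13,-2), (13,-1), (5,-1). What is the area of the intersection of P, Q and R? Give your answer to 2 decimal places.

10.83

The intersection is the polygon with vertices (8,-0.778), (5,-0.444), (5,3), (8,3).
By the shoelace formula its area is 10.83.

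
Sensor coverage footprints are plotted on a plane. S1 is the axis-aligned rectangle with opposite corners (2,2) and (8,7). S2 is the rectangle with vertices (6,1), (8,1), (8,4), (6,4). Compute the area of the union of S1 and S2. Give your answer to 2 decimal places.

32.00

By inclusion–exclusion:
Individual areas: |S1| = 30, |S2| = 6.
|S1∩S2|: x∈[6,8], y∈[2,4] → 2·2 = 4.
|S1 ∪ S2| = 36 − 4 = 32.00.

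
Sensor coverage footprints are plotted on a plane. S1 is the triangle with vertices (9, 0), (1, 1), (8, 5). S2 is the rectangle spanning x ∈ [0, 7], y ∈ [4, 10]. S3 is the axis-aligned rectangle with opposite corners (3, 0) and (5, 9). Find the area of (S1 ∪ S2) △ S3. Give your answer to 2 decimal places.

|S1 ∪ S2| = 61.3393.
|(S1 ∪ S2) ∩ S3| = 14.1786.
|(S1 ∪ S2) △ S3| = 61.3393 + 18 − 28.3571 = 50.98.

50.98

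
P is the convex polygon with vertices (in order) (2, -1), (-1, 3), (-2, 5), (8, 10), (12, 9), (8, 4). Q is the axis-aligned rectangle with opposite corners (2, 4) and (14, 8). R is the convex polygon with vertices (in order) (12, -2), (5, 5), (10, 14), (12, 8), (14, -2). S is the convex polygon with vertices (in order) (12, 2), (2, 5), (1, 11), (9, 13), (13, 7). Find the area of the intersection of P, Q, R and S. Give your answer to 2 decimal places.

The intersection is the polygon with vertices (8,4), (6,4), (5,5), (6.667,8), (11.2,8).
By the shoelace formula its area is 15.40.

15.40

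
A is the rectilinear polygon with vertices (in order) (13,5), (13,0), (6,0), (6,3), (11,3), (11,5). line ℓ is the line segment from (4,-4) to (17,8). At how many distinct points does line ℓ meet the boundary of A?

The segment meets the boundary at (13,4.308), (8.333,0).

2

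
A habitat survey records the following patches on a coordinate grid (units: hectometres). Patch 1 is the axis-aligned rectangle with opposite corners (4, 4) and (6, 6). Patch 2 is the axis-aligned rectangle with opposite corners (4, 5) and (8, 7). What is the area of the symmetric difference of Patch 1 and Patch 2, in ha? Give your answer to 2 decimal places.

|Patch 1∩Patch 2|: x∈[4,6], y∈[5,6] → 2·1 = 2.
|Patch 1 △ Patch 2| = |Patch 1| + |Patch 2| − 2·|Patch 1∩Patch 2| = 4 + 8 − 4 = 8.00.

8.00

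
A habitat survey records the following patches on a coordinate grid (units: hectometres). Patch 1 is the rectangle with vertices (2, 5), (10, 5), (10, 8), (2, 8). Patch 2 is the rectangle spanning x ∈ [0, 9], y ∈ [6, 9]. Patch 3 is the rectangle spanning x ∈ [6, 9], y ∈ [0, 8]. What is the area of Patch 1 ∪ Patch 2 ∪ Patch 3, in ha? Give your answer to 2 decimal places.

By inclusion–exclusion:
Individual areas: |Patch 1| = 24, |Patch 2| = 27, |Patch 3| = 24.
|Patch 1∩Patch 2|: x∈[2,9], y∈[6,8] → 7·2 = 14.
|Patch 1∩Patch 3|: x∈[6,9], y∈[5,8] → 3·3 = 9.
|Patch 2∩Patch 3|: x∈[6,9], y∈[6,8] → 3·2 = 6.
|Patch 1∩Patch 2∩Patch 3| = 6.
|Patch 1 ∪ Patch 2 ∪ Patch 3| = 75 − 29 + 6 = 52.00.

52.00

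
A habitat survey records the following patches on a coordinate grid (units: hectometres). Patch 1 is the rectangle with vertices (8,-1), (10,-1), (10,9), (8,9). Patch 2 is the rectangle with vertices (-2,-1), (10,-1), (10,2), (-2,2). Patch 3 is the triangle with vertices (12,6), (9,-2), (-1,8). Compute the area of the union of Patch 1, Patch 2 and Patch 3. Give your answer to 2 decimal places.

By inclusion–exclusion:
Individual areas: |Patch 1| = 20, |Patch 2| = 36, |Patch 3| = 55.
|Patch 1∩Patch 2|: x∈[8,10], y∈[-1,2] → 2·3 = 6.
|Patch 1∩Patch 3| = 14.4022.
|Patch 2∩Patch 3| = 9.9792.
|Patch 1∩Patch 2∩Patch 3| = 5.4792.
|Patch 1 ∪ Patch 2 ∪ Patch 3| = 111 − 30.3814 + 5.4792 = 86.10.

86.10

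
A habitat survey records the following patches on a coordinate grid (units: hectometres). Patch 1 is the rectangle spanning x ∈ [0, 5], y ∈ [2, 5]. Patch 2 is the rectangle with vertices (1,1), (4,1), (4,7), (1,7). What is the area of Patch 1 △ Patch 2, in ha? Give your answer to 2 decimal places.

|Patch 1∩Patch 2|: x∈[1,4], y∈[2,5] → 3·3 = 9.
|Patch 1 △ Patch 2| = |Patch 1| + |Patch 2| − 2·|Patch 1∩Patch 2| = 15 + 18 − 18 = 15.00.

15.00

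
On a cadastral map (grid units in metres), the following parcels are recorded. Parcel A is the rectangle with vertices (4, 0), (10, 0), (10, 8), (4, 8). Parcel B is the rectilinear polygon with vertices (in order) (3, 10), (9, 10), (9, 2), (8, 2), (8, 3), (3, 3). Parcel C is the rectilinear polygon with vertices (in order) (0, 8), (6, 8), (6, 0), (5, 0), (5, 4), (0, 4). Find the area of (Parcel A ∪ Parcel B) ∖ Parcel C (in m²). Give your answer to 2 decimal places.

|Parcel A ∪ Parcel B| = 65.
|(Parcel A ∪ Parcel B) ∩ Parcel C| = 16.
|(Parcel A ∪ Parcel B) ∖ Parcel C| = 65 − 16 = 49.00.

49.00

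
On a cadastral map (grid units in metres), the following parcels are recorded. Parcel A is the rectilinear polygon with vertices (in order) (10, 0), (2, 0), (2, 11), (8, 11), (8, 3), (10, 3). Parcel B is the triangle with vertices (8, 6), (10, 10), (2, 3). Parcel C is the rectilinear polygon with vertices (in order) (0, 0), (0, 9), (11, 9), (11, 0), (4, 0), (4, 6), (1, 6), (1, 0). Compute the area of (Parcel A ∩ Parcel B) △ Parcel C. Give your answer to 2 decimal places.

|Parcel A ∩ Parcel B| = 6.75.
|(Parcel A ∩ Parcel B) ∩ Parcel C| = 6.
|(Parcel A ∩ Parcel B) △ Parcel C| = 6.75 + 81 − 12 = 75.75.

75.75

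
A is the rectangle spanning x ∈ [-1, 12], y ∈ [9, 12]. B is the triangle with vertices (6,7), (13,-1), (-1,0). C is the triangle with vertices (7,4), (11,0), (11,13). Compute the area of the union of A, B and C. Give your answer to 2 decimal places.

108.39

By inclusion–exclusion:
Individual areas: |A| = 39, |B| = 52.5, |C| = 26.
|A∩B| = 0.
|A∩C| = 3.3333.
|B∩C| = 5.7774.
|A∩B∩C| = 0.
|A ∪ B ∪ C| = 117.5 − 9.1108 + 0 = 108.39.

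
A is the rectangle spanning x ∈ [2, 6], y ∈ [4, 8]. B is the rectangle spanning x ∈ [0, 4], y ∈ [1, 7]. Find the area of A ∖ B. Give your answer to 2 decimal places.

|A∩B|: x∈[2,4], y∈[4,7] → 2·3 = 6.
|A| = 16.
|A ∖ B| = |A| − |A∩B| = 16 − 6 = 10.00.

10.00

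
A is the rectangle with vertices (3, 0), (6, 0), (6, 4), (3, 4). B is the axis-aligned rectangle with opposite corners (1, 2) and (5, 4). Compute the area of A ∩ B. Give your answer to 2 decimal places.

4.00

|A∩B|: x∈[3,5], y∈[2,4] → 2·2 = 4.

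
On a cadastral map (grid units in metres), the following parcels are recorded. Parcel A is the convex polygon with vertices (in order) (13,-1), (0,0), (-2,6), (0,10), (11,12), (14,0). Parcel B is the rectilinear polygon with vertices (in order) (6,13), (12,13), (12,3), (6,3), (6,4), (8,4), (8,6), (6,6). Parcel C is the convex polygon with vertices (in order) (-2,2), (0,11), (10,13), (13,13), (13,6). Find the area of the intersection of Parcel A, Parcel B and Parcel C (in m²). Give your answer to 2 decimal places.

34.93

The intersection is the polygon with vertices (12,8), (12,5.733), (8,4.667), (8,6), (6,6), (6,11.091), (11,12).
By the shoelace formula its area is 34.93.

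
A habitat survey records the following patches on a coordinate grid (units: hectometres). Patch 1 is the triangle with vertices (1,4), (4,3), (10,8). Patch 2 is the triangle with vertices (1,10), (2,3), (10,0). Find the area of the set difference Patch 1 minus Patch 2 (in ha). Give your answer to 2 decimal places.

|Patch 1| = 10.5, |Patch 1∩Patch 2| = 6.1036.
|Patch 1 ∖ Patch 2| = |Patch 1| − |Patch 1∩Patch 2| = 10.5 − 6.1036 = 4.40.

4.40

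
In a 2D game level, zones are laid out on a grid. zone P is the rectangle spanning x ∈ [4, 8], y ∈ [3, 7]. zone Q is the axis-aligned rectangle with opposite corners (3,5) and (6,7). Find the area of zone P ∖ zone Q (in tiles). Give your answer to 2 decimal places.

|zone P∩zone Q|: x∈[4,6], y∈[5,7] → 2·2 = 4.
|zone P| = 16.
|zone P ∖ zone Q| = |zone P| − |zone P∩zone Q| = 16 − 4 = 12.00.

12.00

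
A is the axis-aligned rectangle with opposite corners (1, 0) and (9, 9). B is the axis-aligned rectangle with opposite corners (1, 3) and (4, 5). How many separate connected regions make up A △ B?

A △ B is a single connected region.

1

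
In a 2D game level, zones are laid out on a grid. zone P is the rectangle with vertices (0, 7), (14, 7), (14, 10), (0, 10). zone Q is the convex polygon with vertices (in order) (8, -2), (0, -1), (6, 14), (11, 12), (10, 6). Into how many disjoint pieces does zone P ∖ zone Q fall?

2

zone P ∖ zone Q splits into 2 disjoint pieces (area 10.75, area 11.4).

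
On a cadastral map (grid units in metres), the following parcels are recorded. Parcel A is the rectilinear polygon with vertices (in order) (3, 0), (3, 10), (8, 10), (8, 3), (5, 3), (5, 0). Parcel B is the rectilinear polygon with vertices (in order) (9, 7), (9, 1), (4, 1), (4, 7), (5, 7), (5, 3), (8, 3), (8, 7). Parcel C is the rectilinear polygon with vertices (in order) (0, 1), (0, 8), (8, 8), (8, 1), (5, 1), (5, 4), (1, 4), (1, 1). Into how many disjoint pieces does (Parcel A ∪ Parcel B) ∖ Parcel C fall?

3

(Parcel A ∪ Parcel B) ∖ Parcel C splits into 3 disjoint pieces (area 10, area 6, area 8).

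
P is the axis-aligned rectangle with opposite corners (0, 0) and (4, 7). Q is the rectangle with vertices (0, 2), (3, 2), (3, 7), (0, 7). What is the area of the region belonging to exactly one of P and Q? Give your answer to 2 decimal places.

13.00

|P∩Q|: x∈[0,3], y∈[2,7] → 3·5 = 15.
|P △ Q| = |P| + |Q| − 2·|P∩Q| = 28 + 15 − 30 = 13.00.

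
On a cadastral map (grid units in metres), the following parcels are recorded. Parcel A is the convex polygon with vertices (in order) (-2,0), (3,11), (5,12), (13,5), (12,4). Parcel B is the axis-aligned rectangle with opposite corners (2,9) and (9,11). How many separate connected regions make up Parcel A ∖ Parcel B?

2

Parcel A ∖ Parcel B splits into 2 disjoint pieces (area 74.9481, area 1.5714).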